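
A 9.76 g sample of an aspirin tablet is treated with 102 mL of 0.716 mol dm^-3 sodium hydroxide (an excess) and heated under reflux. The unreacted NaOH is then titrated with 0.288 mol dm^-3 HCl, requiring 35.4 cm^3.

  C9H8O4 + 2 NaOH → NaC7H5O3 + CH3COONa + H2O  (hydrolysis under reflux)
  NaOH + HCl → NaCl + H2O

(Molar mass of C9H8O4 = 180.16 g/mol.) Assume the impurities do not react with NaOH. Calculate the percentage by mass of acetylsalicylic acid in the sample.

n(NaOH) added = 0.102 × 0.716 = 0.0730 mol
n(HCl) used in back-titration = 0.0354 × 0.288 = 0.0102 mol
n(NaOH) left over = 0.0102 mol (1:1 ratio)
n(NaOH) consumed by analyte = 0.0730 − 0.0102 = 0.0628 mol
From the 1:2 ratio, n(C9H8O4) = 1/2 × 0.0628 = 0.0314 mol
mass of C9H8O4 = 0.0314 × 180.16 = 5.66 g
% C9H8O4 = 5.66 / 9.76 × 100 = 58.0 %

58.0 %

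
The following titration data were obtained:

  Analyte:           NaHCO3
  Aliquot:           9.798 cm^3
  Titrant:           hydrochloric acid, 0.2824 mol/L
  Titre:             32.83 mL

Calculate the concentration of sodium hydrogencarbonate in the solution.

0.9462 mol/L

NaHCO3 + HCl → NaCl + H2O + CO2
n(HCl) = 0.03283 L × 0.2824 mol/L = 9.271 × 10^-3 mol
n(NaHCO3) = 9.271 × 10^-3 mol (1:1 mole ratio)
[NaHCO3] = 9.271 × 10^-3 mol / 0.009798 L = 0.9462 mol/L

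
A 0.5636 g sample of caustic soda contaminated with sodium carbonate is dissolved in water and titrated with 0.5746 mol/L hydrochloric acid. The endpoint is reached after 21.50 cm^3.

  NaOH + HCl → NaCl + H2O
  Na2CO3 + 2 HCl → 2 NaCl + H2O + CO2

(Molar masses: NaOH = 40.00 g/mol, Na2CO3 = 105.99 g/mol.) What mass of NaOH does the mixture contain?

0.2804 g

n(HCl) = 0.02150 × 0.5746 = 0.01235 mol
Let x = n(NaOH), y = n(Na2CO3).
Titrant: 1x + 2y = 0.01235;  mass: 40.00x + 105.99y = 0.5636
Solving, x = 7.010 × 10^-3 mol, y = 2.672 × 10^-3 mol
mass of NaOH = 7.010 × 10^-3 × 40.00 = 0.2804 g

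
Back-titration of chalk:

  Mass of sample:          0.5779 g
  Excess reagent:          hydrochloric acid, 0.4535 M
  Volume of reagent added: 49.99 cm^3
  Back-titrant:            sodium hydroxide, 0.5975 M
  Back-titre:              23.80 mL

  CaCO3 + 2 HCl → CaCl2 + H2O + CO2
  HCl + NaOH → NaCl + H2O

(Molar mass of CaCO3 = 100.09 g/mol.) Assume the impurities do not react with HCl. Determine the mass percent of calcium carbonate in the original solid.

n(HCl) added = 0.04999 × 0.4535 = 0.02267 mol
n(NaOH) used in back-titration = 0.02380 × 0.5975 = 0.01422 mol
n(HCl) left over = 0.01422 mol (1:1 ratio)
n(HCl) consumed by analyte = 0.02267 − 0.01422 = 8.450 × 10^-3 mol
From the 1:2 ratio, n(CaCO3) = 1/2 × 8.450 × 10^-3 = 4.225 × 10^-3 mol
mass of CaCO3 = 4.225 × 10^-3 × 100.09 = 0.4229 g
% CaCO3 = 0.4229 / 0.5779 × 100 = 73.18 %

73.18 %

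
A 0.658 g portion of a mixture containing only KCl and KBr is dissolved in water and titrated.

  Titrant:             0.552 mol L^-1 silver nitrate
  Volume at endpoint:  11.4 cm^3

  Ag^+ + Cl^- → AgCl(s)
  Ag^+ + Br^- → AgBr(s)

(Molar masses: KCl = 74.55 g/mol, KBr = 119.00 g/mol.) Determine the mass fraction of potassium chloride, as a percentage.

23.2 %

n(AgNO3) = 0.0114 × 0.552 = 6.29 × 10^-3 mol
Let x = n(KCl), y = n(KBr).
Titrant: 1x + 1y = 6.29 × 10^-3;  mass: 74.55x + 119.00y = 0.658
Solving, x = 2.04 × 10^-3 mol, y = 4.25 × 10^-3 mol
mass of KCl = 2.04 × 10^-3 × 74.55 = 0.152 g
% KCl = 0.152 / 0.658 × 100 = 23.2 %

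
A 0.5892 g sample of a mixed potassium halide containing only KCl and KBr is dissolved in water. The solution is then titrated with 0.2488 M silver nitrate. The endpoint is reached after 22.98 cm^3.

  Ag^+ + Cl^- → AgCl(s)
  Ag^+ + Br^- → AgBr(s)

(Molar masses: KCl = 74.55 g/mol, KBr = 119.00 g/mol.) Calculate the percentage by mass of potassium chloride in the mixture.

n(AgNO3) = 0.02298 × 0.2488 = 5.717 × 10^-3 mol
Let x = n(KCl), y = n(KBr).
Titrant: 1x + 1y = 5.717 × 10^-3;  mass: 74.55x + 119.00y = 0.5892
Solving, x = 2.051 × 10^-3 mol, y = 3.666 × 10^-3 mol
mass of KCl = 2.051 × 10^-3 × 74.55 = 0.1529 g
% KCl = 0.1529 / 0.5892 × 100 = 25.95 %

25.95 %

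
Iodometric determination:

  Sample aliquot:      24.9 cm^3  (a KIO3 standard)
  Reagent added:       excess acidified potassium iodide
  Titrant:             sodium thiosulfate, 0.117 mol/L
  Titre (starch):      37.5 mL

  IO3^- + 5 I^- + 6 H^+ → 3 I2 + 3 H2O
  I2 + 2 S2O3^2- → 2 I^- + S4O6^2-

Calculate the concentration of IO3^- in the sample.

0.0294 mol/L

n(S2O3^2-) = 0.0375 × 0.117 = 4.39 × 10^-3 mol
n(I2) = n(S2O3^2-)/2 = 2.19 × 10^-3 mol
From the 1:3 ratio, n(IO3^-) in the aliquot = 1/3 × 2.19 × 10^-3 = 7.31 × 10^-4 mol
[IO3^-] = 7.31 × 10^-4 / 0.0249 = 0.0294 mol/L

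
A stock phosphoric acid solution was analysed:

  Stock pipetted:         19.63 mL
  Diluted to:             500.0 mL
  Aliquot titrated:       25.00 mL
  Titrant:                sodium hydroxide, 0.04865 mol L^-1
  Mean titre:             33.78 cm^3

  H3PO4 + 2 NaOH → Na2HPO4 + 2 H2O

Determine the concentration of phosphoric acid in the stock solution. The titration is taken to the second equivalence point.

0.8372 mol/L

n(NaOH) = 0.03378 × 0.04865 = 1.643 × 10^-3 mol
From the 1:2 ratio, n(H3PO4) in the aliquot = 1/2 × 1.643 × 10^-3 = 8.217 × 10^-4 mol
[H3PO4]_dilute = 8.217 × 10^-4 / 0.02500 = 0.03287 mol/L
Dilution factor = 500.0 / 19.63 = 25.47
[H3PO4]_stock = 0.03287 × 25.47 = 0.8372 mol/L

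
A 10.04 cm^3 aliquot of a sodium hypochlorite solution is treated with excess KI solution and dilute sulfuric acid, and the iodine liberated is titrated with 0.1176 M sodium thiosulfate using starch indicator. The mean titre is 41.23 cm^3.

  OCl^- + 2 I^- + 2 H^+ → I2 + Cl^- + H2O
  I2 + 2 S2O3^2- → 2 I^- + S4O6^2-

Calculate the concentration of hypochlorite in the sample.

n(S2O3^2-) = 0.04123 × 0.1176 = 4.849 × 10^-3 mol
n(I2) = n(S2O3^2-)/2 = 2.424 × 10^-3 mol
n(OCl^-) in the aliquot = 2.424 × 10^-3 mol (1:1 ratio)
[OCl^-] = 2.424 × 10^-3 / 0.01004 = 0.2415 mol/L

0.2415 M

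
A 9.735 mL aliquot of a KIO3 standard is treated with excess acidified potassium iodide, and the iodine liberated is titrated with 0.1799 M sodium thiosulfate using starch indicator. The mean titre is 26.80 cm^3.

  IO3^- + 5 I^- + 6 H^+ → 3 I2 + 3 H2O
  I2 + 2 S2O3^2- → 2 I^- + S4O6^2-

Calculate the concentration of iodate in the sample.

n(S2O3^2-) = 0.02680 × 0.1799 = 4.821 × 10^-3 mol
n(I2) = n(S2O3^2-)/2 = 2.411 × 10^-3 mol
From the 1:3 ratio, n(IO3^-) in the aliquot = 1/3 × 2.411 × 10^-3 = 8.036 × 10^-4 mol
[IO3^-] = 8.036 × 10^-4 / 0.009735 = 0.08254 mol/L

0.08254 M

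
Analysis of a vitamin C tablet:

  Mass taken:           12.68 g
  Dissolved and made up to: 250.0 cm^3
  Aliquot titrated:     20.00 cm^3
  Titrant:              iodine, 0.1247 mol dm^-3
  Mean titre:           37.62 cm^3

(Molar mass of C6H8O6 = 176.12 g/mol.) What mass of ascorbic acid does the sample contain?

10.33 g

C6H8O6 + I2 → C6H6O6 + 2 HI
n(I2) per titration = 0.03762 × 0.1247 = 4.691 × 10^-3 mol
n(C6H8O6) in each aliquot = 4.691 × 10^-3 mol (1:1 ratio)
n(C6H8O6) in the whole flask = 4.691 × 10^-3 × 250.0/20.00 = 0.05864 mol
mass of C6H8O6 = 0.05864 × 176.12 = 10.33 g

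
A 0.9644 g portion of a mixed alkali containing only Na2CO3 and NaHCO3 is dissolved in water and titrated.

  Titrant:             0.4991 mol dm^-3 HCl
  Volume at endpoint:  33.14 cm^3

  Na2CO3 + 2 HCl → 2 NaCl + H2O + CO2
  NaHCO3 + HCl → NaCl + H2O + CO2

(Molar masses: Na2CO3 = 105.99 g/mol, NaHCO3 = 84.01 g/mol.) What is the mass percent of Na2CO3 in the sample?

75.32 %

n(HCl) = 0.03314 × 0.4991 = 0.01654 mol
Let x = n(Na2CO3), y = n(NaHCO3).
Titrant: 2x + 1y = 0.01654;  mass: 105.99x + 84.01y = 0.9644
Solving, x = 6.854 × 10^-3 mol, y = 2.833 × 10^-3 mol
mass of Na2CO3 = 6.854 × 10^-3 × 105.99 = 0.7264 g
% Na2CO3 = 0.7264 / 0.9644 × 100 = 75.32 %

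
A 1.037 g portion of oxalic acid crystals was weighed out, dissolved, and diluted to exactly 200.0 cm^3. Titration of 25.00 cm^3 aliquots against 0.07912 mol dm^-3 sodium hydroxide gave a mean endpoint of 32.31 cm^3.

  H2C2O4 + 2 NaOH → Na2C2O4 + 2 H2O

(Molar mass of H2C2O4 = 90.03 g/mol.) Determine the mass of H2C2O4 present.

0.9206 g

n(NaOH) per titration = 0.03231 × 0.07912 = 2.556 × 10^-3 mol
From the 1:2 ratio, n(H2C2O4) in each aliquot = 1/2 × 2.556 × 10^-3 = 1.278 × 10^-3 mol
n(H2C2O4) in the whole flask = 1.278 × 10^-3 × 200.0/25.00 = 0.01023 mol
mass of H2C2O4 = 0.01023 × 90.03 = 0.9206 g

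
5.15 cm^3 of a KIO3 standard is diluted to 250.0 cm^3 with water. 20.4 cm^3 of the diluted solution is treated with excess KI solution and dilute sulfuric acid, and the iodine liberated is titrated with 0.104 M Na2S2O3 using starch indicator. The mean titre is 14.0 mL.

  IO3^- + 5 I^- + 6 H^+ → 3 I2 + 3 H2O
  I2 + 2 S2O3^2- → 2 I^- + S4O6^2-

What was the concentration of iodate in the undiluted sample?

n(S2O3^2-) = 0.0140 × 0.104 = 1.46 × 10^-3 mol
n(I2) = n(S2O3^2-)/2 = 7.28 × 10^-4 mol
From the 1:3 ratio, n(IO3^-) in the aliquot = 1/3 × 7.28 × 10^-4 = 2.43 × 10^-4 mol
[IO3^-]_dilute = 2.43 × 10^-4 / 0.0204 = 0.0119 mol/L
[IO3^-]_original = 0.0119 × 250.0/5.15 = 0.577 mol/L

0.577 M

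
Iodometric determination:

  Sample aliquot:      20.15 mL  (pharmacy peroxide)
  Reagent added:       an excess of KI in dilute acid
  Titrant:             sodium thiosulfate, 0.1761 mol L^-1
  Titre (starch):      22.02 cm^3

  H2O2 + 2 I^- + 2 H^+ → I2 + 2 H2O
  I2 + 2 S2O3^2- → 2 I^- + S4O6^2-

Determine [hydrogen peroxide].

n(S2O3^2-) = 0.02202 × 0.1761 = 3.878 × 10^-3 mol
n(I2) = n(S2O3^2-)/2 = 1.939 × 10^-3 mol
n(H2O2) in the aliquot = 1.939 × 10^-3 mol (1:1 ratio)
[H2O2] = 1.939 × 10^-3 / 0.02015 = 0.09622 mol/L

0.09622 mol/L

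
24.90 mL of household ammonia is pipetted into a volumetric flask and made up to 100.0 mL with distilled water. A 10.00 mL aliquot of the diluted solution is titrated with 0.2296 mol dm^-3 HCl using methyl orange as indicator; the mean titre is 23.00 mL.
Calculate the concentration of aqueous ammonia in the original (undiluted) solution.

NH3 + HCl → NH4Cl
n(HCl) = 0.02300 × 0.2296 = 5.281 × 10^-3 mol
n(NH3) in the aliquot = 5.281 × 10^-3 mol (1:1 ratio)
[NH3]_dilute = 5.281 × 10^-3 / 0.01000 = 0.5281 mol/L
Dilution factor = 100.0 / 24.90 = 4.016
[NH3]_stock = 0.5281 × 4.016 = 2.121 mol/L

2.121 mol/L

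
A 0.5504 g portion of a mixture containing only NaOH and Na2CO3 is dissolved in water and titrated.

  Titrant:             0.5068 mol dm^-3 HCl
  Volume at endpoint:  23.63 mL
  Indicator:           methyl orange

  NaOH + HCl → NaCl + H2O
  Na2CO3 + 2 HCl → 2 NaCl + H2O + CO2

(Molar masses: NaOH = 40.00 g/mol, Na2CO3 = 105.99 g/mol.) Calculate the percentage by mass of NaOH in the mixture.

47.12 %

n(HCl) = 0.02363 × 0.5068 = 0.01198 mol
Let x = n(NaOH), y = n(Na2CO3).
Titrant: 1x + 2y = 0.01198;  mass: 40.00x + 105.99y = 0.5504
Solving, x = 6.483 × 10^-3 mol, y = 2.746 × 10^-3 mol
mass of NaOH = 6.483 × 10^-3 × 40.00 = 0.2593 g
% NaOH = 0.2593 / 0.5504 × 100 = 47.12 %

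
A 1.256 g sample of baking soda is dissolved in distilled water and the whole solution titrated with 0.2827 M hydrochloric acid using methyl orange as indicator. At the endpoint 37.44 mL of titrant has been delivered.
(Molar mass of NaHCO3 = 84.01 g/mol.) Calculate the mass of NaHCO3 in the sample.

0.8892 g

NaHCO3 + HCl → NaCl + H2O + CO2
n(HCl) = 0.03744 L × 0.2827 mol/L = 0.01058 mol
n(NaHCO3) = 0.01058 mol (1:1 ratio)
mass of NaHCO3 = 0.01058 × 84.01 g/mol = 0.8892 g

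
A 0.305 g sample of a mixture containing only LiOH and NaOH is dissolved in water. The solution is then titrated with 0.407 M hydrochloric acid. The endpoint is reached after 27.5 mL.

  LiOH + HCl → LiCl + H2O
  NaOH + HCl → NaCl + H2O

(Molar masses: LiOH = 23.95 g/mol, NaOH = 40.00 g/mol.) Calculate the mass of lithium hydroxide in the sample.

n(HCl) = 0.0275 × 0.407 = 0.0112 mol
Let x = n(LiOH), y = n(NaOH).
Titrant: 1x + 1y = 0.0112;  mass: 23.95x + 40.00y = 0.305
Solving, x = 8.89 × 10^-3 mol, y = 2.30 × 10^-3 mol
mass of LiOH = 8.89 × 10^-3 × 23.95 = 0.213 g

0.213 g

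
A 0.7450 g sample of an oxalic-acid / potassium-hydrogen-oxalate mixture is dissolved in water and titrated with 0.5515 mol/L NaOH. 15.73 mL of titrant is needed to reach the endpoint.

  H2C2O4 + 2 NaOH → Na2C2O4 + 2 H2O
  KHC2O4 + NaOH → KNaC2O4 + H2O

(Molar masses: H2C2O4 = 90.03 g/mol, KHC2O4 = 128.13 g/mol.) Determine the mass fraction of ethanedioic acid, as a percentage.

26.65 %

n(NaOH) = 0.01573 × 0.5515 = 8.675 × 10^-3 mol
Let x = n(H2C2O4), y = n(KHC2O4).
Titrant: 2x + 1y = 8.675 × 10^-3;  mass: 90.03x + 128.13y = 0.7450
Solving, x = 2.205 × 10^-3 mol, y = 4.265 × 10^-3 mol
mass of H2C2O4 = 2.205 × 10^-3 × 90.03 = 0.1985 g
% H2C2O4 = 0.1985 / 0.7450 × 100 = 26.65 %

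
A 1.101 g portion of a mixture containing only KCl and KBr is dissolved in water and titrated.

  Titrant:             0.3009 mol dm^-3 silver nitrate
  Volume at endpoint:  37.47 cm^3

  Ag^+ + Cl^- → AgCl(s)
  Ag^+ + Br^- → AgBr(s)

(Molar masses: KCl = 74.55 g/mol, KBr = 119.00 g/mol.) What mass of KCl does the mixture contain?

0.4037 g

n(AgNO3) = 0.03747 × 0.3009 = 0.01127 mol
Let x = n(KCl), y = n(KBr).
Titrant: 1x + 1y = 0.01127;  mass: 74.55x + 119.00y = 1.101
Solving, x = 5.415 × 10^-3 mol, y = 5.860 × 10^-3 mol
mass of KCl = 5.415 × 10^-3 × 74.55 = 0.4037 g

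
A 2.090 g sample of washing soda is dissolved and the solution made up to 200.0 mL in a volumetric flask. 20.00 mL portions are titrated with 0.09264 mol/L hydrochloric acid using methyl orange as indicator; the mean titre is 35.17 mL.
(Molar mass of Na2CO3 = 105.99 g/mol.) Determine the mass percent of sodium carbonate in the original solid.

82.62 %

Na2CO3 + 2 HCl → 2 NaCl + H2O + CO2
n(HCl) per titration = 0.03517 × 0.09264 = 3.258 × 10^-3 mol
From the 1:2 ratio, n(Na2CO3) in each aliquot = 1/2 × 3.258 × 10^-3 = 1.629 × 10^-3 mol
n(Na2CO3) in the whole flask = 1.629 × 10^-3 × 200.0/20.00 = 0.01629 mol
mass of Na2CO3 = 0.01629 × 105.99 = 1.727 g
% Na2CO3 = 1.727 / 2.090 × 100 = 82.62 %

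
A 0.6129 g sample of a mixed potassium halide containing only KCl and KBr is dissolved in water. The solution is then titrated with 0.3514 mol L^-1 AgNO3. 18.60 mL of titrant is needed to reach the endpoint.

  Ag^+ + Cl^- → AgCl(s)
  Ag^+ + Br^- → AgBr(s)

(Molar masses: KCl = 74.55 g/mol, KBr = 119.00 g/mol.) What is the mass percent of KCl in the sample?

n(AgNO3) = 0.01860 × 0.3514 = 6.536 × 10^-3 mol
Let x = n(KCl), y = n(KBr).
Titrant: 1x + 1y = 6.536 × 10^-3;  mass: 74.55x + 119.00y = 0.6129
Solving, x = 3.710 × 10^-3 mol, y = 2.827 × 10^-3 mol
mass of KCl = 3.710 × 10^-3 × 74.55 = 0.2765 g
% KCl = 0.2765 / 0.6129 × 100 = 45.12 %

45.12 %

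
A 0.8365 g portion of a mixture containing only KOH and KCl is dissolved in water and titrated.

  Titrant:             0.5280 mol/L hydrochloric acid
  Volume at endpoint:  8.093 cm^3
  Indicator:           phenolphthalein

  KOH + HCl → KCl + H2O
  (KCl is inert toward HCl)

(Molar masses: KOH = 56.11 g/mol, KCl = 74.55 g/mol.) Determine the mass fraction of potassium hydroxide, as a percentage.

28.66 %

n(HCl) = 0.008093 × 0.5280 = 4.273 × 10^-3 mol
Let x = n(KOH), y = n(KCl).
Titrant: 1x = 4.273 × 10^-3;  mass: 56.11x + 74.55y = 0.8365
Solving, x = 4.273 × 10^-3 mol, y = 8.005 × 10^-3 mol
mass of KOH = 4.273 × 10^-3 × 56.11 = 0.2398 g
% KOH = 0.2398 / 0.8365 × 100 = 28.66 %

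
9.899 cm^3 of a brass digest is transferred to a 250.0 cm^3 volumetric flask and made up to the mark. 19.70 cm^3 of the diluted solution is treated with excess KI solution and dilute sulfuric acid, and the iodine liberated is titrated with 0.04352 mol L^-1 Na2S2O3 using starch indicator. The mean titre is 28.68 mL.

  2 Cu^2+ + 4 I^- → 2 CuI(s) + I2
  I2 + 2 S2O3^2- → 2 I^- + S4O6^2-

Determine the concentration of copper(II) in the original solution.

1.600 mol/L

n(S2O3^2-) = 0.02868 × 0.04352 = 1.248 × 10^-3 mol
n(I2) = n(S2O3^2-)/2 = 6.241 × 10^-4 mol
From the 2:1 ratio, n(Cu2+) in the aliquot = 2/1 × 6.241 × 10^-4 = 1.248 × 10^-3 mol
[Cu2+]_dilute = 1.248 × 10^-3 / 0.01970 = 0.06336 mol/L
[Cu2+]_original = 0.06336 × 250.0/9.899 = 1.600 mol/L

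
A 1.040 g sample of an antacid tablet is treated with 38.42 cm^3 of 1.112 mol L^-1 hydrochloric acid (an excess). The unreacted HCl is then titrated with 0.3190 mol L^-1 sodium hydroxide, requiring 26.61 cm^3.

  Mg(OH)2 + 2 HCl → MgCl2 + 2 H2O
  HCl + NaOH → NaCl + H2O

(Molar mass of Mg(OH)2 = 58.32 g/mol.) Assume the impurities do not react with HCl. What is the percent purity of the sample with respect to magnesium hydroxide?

95.99 %

n(HCl) added = 0.03842 × 1.112 = 0.04272 mol
n(NaOH) used in back-titration = 0.02661 × 0.3190 = 8.489 × 10^-3 mol
n(HCl) left over = 8.489 × 10^-3 mol (1:1 ratio)
n(HCl) consumed by analyte = 0.04272 − 8.489 × 10^-3 = 0.03423 mol
From the 1:2 ratio, n(Mg(OH)2) = 1/2 × 0.03423 = 0.01712 mol
mass of Mg(OH)2 = 0.01712 × 58.32 = 0.9983 g
% Mg(OH)2 = 0.9983 / 1.040 × 100 = 95.99 %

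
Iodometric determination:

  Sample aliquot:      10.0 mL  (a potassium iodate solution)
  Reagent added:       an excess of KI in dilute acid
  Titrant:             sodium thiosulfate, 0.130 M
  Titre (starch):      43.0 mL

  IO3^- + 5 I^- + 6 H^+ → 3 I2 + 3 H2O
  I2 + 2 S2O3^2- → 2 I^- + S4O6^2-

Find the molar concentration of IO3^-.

0.0932 M

n(S2O3^2-) = 0.0430 × 0.130 = 5.59 × 10^-3 mol
n(I2) = n(S2O3^2-)/2 = 2.79 × 10^-3 mol
From the 1:3 ratio, n(IO3^-) in the aliquot = 1/3 × 2.79 × 10^-3 = 9.32 × 10^-4 mol
[IO3^-] = 9.32 × 10^-4 / 0.0100 = 0.0932 mol/L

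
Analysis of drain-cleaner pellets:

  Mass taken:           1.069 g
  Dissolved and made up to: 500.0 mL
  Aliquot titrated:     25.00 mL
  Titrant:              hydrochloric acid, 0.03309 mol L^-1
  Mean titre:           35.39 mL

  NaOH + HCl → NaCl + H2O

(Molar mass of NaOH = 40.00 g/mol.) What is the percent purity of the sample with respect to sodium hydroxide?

87.64 %

n(HCl) per titration = 0.03539 × 0.03309 = 1.171 × 10^-3 mol
n(NaOH) in each aliquot = 1.171 × 10^-3 mol (1:1 ratio)
n(NaOH) in the whole flask = 1.171 × 10^-3 × 500.0/25.00 = 0.02342 mol
mass of NaOH = 0.02342 × 40.00 = 0.9368 g
% NaOH = 0.9368 / 1.069 × 100 = 87.64 %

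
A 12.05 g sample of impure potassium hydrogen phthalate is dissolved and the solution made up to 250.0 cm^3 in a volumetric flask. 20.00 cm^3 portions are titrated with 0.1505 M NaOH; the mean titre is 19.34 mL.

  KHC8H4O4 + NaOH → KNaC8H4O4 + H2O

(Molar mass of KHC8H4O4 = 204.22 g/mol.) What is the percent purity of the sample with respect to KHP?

61.66 %

n(NaOH) per titration = 0.01934 × 0.1505 = 2.911 × 10^-3 mol
n(KHC8H4O4) in each aliquot = 2.911 × 10^-3 mol (1:1 ratio)
n(KHC8H4O4) in the whole flask = 2.911 × 10^-3 × 250.0/20.00 = 0.03638 mol
mass of KHC8H4O4 = 0.03638 × 204.22 = 7.430 g
% KHC8H4O4 = 7.430 / 12.05 × 100 = 61.66 %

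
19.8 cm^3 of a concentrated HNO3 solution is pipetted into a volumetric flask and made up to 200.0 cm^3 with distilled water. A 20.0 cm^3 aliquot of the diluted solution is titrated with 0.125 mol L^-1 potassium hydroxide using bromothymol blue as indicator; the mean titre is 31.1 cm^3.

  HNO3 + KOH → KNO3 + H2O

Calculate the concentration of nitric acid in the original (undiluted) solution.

1.96 mol/L

n(KOH) = 0.0311 × 0.125 = 3.89 × 10^-3 mol
n(HNO3) in the aliquot = 3.89 × 10^-3 mol (1:1 ratio)
[HNO3]_dilute = 3.89 × 10^-3 / 0.0200 = 0.194 mol/L
Dilution factor = 200.0 / 19.8 = 10.10
[HNO3]_stock = 0.194 × 10.10 = 1.96 mol/L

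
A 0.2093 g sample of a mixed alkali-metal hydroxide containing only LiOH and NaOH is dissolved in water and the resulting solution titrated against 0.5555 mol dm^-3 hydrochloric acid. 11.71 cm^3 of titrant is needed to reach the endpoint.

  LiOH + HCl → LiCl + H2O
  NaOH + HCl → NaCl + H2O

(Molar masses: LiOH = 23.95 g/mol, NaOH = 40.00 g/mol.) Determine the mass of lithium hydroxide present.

0.07595 g

n(HCl) = 0.01171 × 0.5555 = 6.505 × 10^-3 mol
Let x = n(LiOH), y = n(NaOH).
Titrant: 1x + 1y = 6.505 × 10^-3;  mass: 23.95x + 40.00y = 0.2093
Solving, x = 3.171 × 10^-3 mol, y = 3.334 × 10^-3 mol
mass of LiOH = 3.171 × 10^-3 × 23.95 = 0.07595 g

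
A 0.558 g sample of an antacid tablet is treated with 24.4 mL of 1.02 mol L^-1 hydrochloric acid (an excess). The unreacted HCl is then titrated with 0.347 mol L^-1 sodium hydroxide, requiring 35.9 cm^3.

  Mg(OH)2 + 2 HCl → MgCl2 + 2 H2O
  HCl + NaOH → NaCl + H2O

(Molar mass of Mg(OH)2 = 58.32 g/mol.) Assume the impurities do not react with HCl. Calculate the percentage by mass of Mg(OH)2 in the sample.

65.0 %

n(HCl) added = 0.0244 × 1.02 = 0.0249 mol
n(NaOH) used in back-titration = 0.0359 × 0.347 = 0.0125 mol
n(HCl) left over = 0.0125 mol (1:1 ratio)
n(HCl) consumed by analyte = 0.0249 − 0.0125 = 0.0124 mol
From the 1:2 ratio, n(Mg(OH)2) = 1/2 × 0.0124 = 6.22 × 10^-3 mol
mass of Mg(OH)2 = 6.22 × 10^-3 × 58.32 = 0.362 g
% Mg(OH)2 = 0.362 / 0.558 × 100 = 65.0 %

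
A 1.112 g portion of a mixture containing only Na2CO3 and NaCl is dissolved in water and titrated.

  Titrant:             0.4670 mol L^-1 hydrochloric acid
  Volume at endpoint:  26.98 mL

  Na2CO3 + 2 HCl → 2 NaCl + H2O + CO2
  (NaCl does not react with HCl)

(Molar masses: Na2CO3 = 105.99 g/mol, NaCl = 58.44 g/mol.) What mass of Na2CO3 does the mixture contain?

n(HCl) = 0.02698 × 0.4670 = 0.01260 mol
Let x = n(Na2CO3), y = n(NaCl).
Titrant: 2x = 0.01260;  mass: 105.99x + 58.44y = 1.112
Solving, x = 6.300 × 10^-3 mol, y = 7.602 × 10^-3 mol
mass of Na2CO3 = 6.300 × 10^-3 × 105.99 = 0.6677 g

0.6677 g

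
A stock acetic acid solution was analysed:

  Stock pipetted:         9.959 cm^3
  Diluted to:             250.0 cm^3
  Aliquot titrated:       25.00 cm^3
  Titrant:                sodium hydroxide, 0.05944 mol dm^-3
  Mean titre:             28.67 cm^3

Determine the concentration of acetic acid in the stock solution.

CH3COOH + NaOH → CH3COONa + H2O
n(NaOH) = 0.02867 × 0.05944 = 1.704 × 10^-3 mol
n(CH3COOH) in the aliquot = 1.704 × 10^-3 mol (1:1 ratio)
[CH3COOH]_dilute = 1.704 × 10^-3 / 0.02500 = 0.06817 mol/L
Dilution factor = 250.0 / 9.959 = 25.10
[CH3COOH]_stock = 0.06817 × 25.10 = 1.711 mol/L

1.711 mol/L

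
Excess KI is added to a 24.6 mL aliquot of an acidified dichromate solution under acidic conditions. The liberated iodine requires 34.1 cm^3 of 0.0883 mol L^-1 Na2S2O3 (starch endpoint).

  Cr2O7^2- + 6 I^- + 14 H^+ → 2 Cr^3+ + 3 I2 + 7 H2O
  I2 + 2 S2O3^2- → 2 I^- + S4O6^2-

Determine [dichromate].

n(S2O3^2-) = 0.0341 × 0.0883 = 3.01 × 10^-3 mol
n(I2) = n(S2O3^2-)/2 = 1.51 × 10^-3 mol
From the 1:3 ratio, n(Cr2O7^2-) in the aliquot = 1/3 × 1.51 × 10^-3 = 5.02 × 10^-4 mol
[Cr2O7^2-] = 5.02 × 10^-4 / 0.0246 = 0.0204 mol/L

0.0204 mol/L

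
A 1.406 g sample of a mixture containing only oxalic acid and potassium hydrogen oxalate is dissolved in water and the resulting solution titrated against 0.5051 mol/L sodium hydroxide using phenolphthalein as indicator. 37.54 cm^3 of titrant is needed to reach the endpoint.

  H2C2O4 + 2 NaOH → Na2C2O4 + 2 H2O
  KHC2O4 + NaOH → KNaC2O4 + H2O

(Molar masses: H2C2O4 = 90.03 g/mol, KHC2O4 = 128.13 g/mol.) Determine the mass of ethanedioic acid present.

0.5543 g

n(NaOH) = 0.03754 × 0.5051 = 0.01896 mol
Let x = n(H2C2O4), y = n(KHC2O4).
Titrant: 2x + 1y = 0.01896;  mass: 90.03x + 128.13y = 1.406
Solving, x = 6.157 × 10^-3 mol, y = 6.647 × 10^-3 mol
mass of H2C2O4 = 6.157 × 10^-3 × 90.03 = 0.5543 g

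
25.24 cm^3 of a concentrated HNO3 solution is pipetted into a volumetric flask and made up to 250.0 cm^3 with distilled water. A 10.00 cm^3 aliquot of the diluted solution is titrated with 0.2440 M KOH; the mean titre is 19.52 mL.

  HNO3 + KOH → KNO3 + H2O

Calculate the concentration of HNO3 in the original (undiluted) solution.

n(KOH) = 0.01952 × 0.2440 = 4.763 × 10^-3 mol
n(HNO3) in the aliquot = 4.763 × 10^-3 mol (1:1 ratio)
[HNO3]_dilute = 4.763 × 10^-3 / 0.01000 = 0.4763 mol/L
Dilution factor = 250.0 / 25.24 = 9.905
[HNO3]_stock = 0.4763 × 9.905 = 4.718 mol/L

4.718 M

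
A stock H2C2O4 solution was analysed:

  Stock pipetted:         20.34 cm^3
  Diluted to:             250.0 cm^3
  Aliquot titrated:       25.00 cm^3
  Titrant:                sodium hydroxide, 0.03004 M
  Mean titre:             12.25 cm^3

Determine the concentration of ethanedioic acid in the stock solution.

0.09046 M

H2C2O4 + 2 NaOH → Na2C2O4 + 2 H2O
n(NaOH) = 0.01225 × 0.03004 = 3.680 × 10^-4 mol
From the 1:2 ratio, n(H2C2O4) in the aliquot = 1/2 × 3.680 × 10^-4 = 1.840 × 10^-4 mol
[H2C2O4]_dilute = 1.840 × 10^-4 / 0.02500 = 0.007360 mol/L
Dilution factor = 250.0 / 20.34 = 12.29
[H2C2O4]_stock = 0.007360 × 12.29 = 0.09046 mol/L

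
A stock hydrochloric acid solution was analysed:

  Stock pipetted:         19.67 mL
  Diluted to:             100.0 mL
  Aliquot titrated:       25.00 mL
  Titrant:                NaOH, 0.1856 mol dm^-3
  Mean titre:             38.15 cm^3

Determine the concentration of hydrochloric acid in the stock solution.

HCl + NaOH → NaCl + H2O
n(NaOH) = 0.03815 × 0.1856 = 7.081 × 10^-3 mol
n(HCl) in the aliquot = 7.081 × 10^-3 mol (1:1 ratio)
[HCl]_dilute = 7.081 × 10^-3 / 0.02500 = 0.2832 mol/L
Dilution factor = 100.0 / 19.67 = 5.084
[HCl]_stock = 0.2832 × 5.084 = 1.440 mol/L

1.440 mol/L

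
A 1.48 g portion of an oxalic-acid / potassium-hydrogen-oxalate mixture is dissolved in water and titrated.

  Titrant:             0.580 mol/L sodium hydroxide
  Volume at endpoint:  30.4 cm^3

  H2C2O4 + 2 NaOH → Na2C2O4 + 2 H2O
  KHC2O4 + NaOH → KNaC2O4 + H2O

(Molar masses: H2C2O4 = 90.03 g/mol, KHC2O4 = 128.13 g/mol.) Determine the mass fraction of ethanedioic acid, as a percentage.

28.5 %

n(NaOH) = 0.0304 × 0.580 = 0.0176 mol
Let x = n(H2C2O4), y = n(KHC2O4).
Titrant: 2x + 1y = 0.0176;  mass: 90.03x + 128.13y = 1.48
Solving, x = 4.69 × 10^-3 mol, y = 8.26 × 10^-3 mol
mass of H2C2O4 = 4.69 × 10^-3 × 90.03 = 0.422 g
% H2C2O4 = 0.422 / 1.48 × 100 = 28.5 %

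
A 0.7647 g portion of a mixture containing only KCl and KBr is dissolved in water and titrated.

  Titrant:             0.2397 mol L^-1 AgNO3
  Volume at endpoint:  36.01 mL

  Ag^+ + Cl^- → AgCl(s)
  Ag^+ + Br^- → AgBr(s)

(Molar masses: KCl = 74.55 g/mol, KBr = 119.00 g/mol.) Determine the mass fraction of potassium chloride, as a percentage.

57.56 %

n(AgNO3) = 0.03601 × 0.2397 = 8.632 × 10^-3 mol
Let x = n(KCl), y = n(KBr).
Titrant: 1x + 1y = 8.632 × 10^-3;  mass: 74.55x + 119.00y = 0.7647
Solving, x = 5.905 × 10^-3 mol, y = 2.727 × 10^-3 mol
mass of KCl = 5.905 × 10^-3 × 74.55 = 0.4402 g
% KCl = 0.4402 / 0.7647 × 100 = 57.56 %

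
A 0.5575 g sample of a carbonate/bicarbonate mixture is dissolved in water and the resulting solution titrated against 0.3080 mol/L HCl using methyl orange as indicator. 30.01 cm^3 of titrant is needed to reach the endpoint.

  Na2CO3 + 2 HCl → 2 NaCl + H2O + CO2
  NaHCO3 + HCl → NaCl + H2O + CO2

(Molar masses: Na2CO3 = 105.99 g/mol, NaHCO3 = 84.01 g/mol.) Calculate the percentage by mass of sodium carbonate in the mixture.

n(HCl) = 0.03001 × 0.3080 = 9.243 × 10^-3 mol
Let x = n(Na2CO3), y = n(NaHCO3).
Titrant: 2x + 1y = 9.243 × 10^-3;  mass: 105.99x + 84.01y = 0.5575
Solving, x = 3.531 × 10^-3 mol, y = 2.182 × 10^-3 mol
mass of Na2CO3 = 3.531 × 10^-3 × 105.99 = 0.3742 g
% Na2CO3 = 0.3742 / 0.5575 × 100 = 67.13 %

67.13 %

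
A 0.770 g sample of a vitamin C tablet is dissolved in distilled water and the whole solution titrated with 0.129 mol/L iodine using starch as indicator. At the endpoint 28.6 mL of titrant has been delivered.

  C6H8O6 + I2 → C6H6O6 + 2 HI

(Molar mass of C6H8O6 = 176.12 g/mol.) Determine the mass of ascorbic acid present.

n(I2) = 0.0286 L × 0.129 mol/L = 3.69 × 10^-3 mol
n(C6H8O6) = 3.69 × 10^-3 mol (1:1 ratio)
mass of C6H8O6 = 3.69 × 10^-3 × 176.12 g/mol = 0.650 g

0.650 g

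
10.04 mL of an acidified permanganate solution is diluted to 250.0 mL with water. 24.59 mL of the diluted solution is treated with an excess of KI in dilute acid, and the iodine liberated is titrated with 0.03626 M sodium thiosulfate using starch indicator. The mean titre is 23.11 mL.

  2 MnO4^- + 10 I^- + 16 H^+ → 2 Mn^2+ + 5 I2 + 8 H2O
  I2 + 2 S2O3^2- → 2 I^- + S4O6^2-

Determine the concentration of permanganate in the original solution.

0.1697 M

n(S2O3^2-) = 0.02311 × 0.03626 = 8.380 × 10^-4 mol
n(I2) = n(S2O3^2-)/2 = 4.190 × 10^-4 mol
From the 2:5 ratio, n(MnO4^-) in the aliquot = 2/5 × 4.190 × 10^-4 = 1.676 × 10^-4 mol
[MnO4^-]_dilute = 1.676 × 10^-4 / 0.02459 = 0.006816 mol/L
[MnO4^-]_original = 0.006816 × 250.0/10.04 = 0.1697 mol/L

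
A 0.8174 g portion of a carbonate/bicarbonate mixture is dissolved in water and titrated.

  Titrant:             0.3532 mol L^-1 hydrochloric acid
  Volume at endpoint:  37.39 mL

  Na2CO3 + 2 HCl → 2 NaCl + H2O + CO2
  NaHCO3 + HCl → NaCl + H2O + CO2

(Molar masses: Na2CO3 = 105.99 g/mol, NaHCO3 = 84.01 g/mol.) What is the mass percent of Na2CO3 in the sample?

61.05 %

n(HCl) = 0.03739 × 0.3532 = 0.01321 mol
Let x = n(Na2CO3), y = n(NaHCO3).
Titrant: 2x + 1y = 0.01321;  mass: 105.99x + 84.01y = 0.8174
Solving, x = 4.708 × 10^-3 mol, y = 3.790 × 10^-3 mol
mass of Na2CO3 = 4.708 × 10^-3 × 105.99 = 0.4990 g
% Na2CO3 = 0.4990 / 0.8174 × 100 = 61.05 %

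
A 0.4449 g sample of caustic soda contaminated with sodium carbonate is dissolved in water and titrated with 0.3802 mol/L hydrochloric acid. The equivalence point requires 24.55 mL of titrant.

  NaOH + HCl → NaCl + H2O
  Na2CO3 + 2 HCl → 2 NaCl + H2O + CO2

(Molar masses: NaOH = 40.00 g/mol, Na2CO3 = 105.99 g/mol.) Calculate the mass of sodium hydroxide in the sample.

n(HCl) = 0.02455 × 0.3802 = 9.334 × 10^-3 mol
Let x = n(NaOH), y = n(Na2CO3).
Titrant: 1x + 2y = 9.334 × 10^-3;  mass: 40.00x + 105.99y = 0.4449
Solving, x = 3.828 × 10^-3 mol, y = 2.753 × 10^-3 mol
mass of NaOH = 3.828 × 10^-3 × 40.00 = 0.1531 g

0.1531 g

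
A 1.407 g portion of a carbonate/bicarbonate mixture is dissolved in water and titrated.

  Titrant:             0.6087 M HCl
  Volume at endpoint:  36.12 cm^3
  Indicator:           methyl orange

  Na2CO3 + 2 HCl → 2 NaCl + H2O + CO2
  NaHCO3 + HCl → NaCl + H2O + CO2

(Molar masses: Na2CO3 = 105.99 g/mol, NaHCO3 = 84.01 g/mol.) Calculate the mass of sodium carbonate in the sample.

0.7519 g

n(HCl) = 0.03612 × 0.6087 = 0.02199 mol
Let x = n(Na2CO3), y = n(NaHCO3).
Titrant: 2x + 1y = 0.02199;  mass: 105.99x + 84.01y = 1.407
Solving, x = 7.094 × 10^-3 mol, y = 7.797 × 10^-3 mol
mass of Na2CO3 = 7.094 × 10^-3 × 105.99 = 0.7519 g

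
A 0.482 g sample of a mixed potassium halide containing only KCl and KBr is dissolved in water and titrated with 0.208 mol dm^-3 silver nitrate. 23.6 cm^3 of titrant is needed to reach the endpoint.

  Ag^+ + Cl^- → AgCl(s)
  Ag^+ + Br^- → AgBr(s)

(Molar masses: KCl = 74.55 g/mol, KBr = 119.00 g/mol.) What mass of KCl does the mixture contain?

n(AgNO3) = 0.0236 × 0.208 = 4.91 × 10^-3 mol
Let x = n(KCl), y = n(KBr).
Titrant: 1x + 1y = 4.91 × 10^-3;  mass: 74.55x + 119.00y = 0.482
Solving, x = 2.30 × 10^-3 mol, y = 2.61 × 10^-3 mol
mass of KCl = 2.30 × 10^-3 × 74.55 = 0.171 g

0.171 g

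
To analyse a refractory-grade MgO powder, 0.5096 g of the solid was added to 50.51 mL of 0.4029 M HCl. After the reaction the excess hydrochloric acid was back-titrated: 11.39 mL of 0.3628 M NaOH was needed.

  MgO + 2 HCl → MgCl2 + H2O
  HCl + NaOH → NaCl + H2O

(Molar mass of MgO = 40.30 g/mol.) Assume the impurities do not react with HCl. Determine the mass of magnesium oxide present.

n(HCl) added = 0.05051 × 0.4029 = 0.02035 mol
n(NaOH) used in back-titration = 0.01139 × 0.3628 = 4.132 × 10^-3 mol
n(HCl) left over = 4.132 × 10^-3 mol (1:1 ratio)
n(HCl) consumed by analyte = 0.02035 − 4.132 × 10^-3 = 0.01622 mol
From the 1:2 ratio, n(MgO) = 1/2 × 0.01622 = 8.109 × 10^-3 mol
mass of MgO = 8.109 × 10^-3 × 40.30 = 0.3268 g

0.3268 g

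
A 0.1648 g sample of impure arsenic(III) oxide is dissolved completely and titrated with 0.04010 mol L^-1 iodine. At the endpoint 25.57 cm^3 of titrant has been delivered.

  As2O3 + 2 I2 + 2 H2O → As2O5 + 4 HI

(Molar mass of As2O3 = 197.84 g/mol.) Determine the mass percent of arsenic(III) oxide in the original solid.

61.55 %

n(I2) = 0.02557 L × 0.04010 mol/L = 1.025 × 10^-3 mol
From the 1:2 ratio, n(As2O3) = 1/2 × 1.025 × 10^-3 = 5.127 × 10^-4 mol
mass of As2O3 = 5.127 × 10^-4 × 197.84 g/mol = 0.1014 g
% As2O3 = 0.1014 / 0.1648 × 100 = 61.55 %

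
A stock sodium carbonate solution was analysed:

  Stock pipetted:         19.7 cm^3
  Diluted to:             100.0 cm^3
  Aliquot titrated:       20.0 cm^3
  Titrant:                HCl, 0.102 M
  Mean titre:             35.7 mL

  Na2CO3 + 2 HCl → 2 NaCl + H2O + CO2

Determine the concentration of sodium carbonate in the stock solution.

0.462 M

n(HCl) = 0.0357 × 0.102 = 3.64 × 10^-3 mol
From the 1:2 ratio, n(Na2CO3) in the aliquot = 1/2 × 3.64 × 10^-3 = 1.82 × 10^-3 mol
[Na2CO3]_dilute = 1.82 × 10^-3 / 0.0200 = 0.0910 mol/L
Dilution factor = 100.0 / 19.7 = 5.076
[Na2CO3]_stock = 0.0910 × 5.076 = 0.462 mol/L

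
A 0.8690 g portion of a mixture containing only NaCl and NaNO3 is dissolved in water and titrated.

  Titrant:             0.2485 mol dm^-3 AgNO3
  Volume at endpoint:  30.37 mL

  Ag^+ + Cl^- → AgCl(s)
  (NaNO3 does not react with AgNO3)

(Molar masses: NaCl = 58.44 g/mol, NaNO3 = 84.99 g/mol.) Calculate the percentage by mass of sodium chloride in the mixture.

n(AgNO3) = 0.03037 × 0.2485 = 7.547 × 10^-3 mol
Let x = n(NaCl), y = n(NaNO3).
Titrant: 1x = 7.547 × 10^-3;  mass: 58.44x + 84.99y = 0.8690
Solving, x = 7.547 × 10^-3 mol, y = 5.035 × 10^-3 mol
mass of NaCl = 7.547 × 10^-3 × 58.44 = 0.4410 g
% NaCl = 0.4410 / 0.8690 × 100 = 50.75 %

50.75 %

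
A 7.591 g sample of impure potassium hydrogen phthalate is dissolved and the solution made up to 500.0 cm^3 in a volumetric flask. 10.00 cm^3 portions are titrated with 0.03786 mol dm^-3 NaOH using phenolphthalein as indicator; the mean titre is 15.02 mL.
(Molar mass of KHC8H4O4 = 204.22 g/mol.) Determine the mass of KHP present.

KHC8H4O4 + NaOH → KNaC8H4O4 + H2O
n(NaOH) per titration = 0.01502 × 0.03786 = 5.687 × 10^-4 mol
n(KHC8H4O4) in each aliquot = 5.687 × 10^-4 mol (1:1 ratio)
n(KHC8H4O4) in the whole flask = 5.687 × 10^-4 × 500.0/10.00 = 0.02843 mol
mass of KHC8H4O4 = 0.02843 × 204.22 = 5.807 g

5.807 g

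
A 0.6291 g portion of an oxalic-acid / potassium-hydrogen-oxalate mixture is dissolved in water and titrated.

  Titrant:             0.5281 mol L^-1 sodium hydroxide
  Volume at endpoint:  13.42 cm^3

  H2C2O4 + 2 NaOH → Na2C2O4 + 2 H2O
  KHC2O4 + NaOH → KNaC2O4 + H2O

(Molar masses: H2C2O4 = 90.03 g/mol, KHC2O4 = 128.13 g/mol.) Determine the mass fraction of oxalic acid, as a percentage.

n(NaOH) = 0.01342 × 0.5281 = 7.087 × 10^-3 mol
Let x = n(H2C2O4), y = n(KHC2O4).
Titrant: 2x + 1y = 7.087 × 10^-3;  mass: 90.03x + 128.13y = 0.6291
Solving, x = 1.678 × 10^-3 mol, y = 3.731 × 10^-3 mol
mass of H2C2O4 = 1.678 × 10^-3 × 90.03 = 0.1511 g
% H2C2O4 = 0.1511 / 0.6291 × 100 = 24.02 %

24.02 %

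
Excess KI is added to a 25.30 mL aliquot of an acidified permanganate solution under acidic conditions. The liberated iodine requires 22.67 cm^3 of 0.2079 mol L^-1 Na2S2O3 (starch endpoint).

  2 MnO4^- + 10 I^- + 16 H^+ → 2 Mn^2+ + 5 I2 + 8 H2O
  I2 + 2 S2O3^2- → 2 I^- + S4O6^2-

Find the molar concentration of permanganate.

0.03726 mol/L

n(S2O3^2-) = 0.02267 × 0.2079 = 4.713 × 10^-3 mol
n(I2) = n(S2O3^2-)/2 = 2.357 × 10^-3 mol
From the 2:5 ratio, n(MnO4^-) in the aliquot = 2/5 × 2.357 × 10^-3 = 9.426 × 10^-4 mol
[MnO4^-] = 9.426 × 10^-4 / 0.02530 = 0.03726 mol/L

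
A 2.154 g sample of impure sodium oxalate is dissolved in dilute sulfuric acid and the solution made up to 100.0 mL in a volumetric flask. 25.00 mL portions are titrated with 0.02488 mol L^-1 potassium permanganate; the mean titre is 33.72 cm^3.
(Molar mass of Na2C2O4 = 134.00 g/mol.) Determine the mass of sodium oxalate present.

2 MnO4^- + 5 C2O4^2- + 16 H^+ → 2 Mn^2+ + 10 CO2 + 8 H2O
n(KMnO4) per titration = 0.03372 × 0.02488 = 8.390 × 10^-4 mol
From the 5:2 ratio, n(Na2C2O4) in each aliquot = 5/2 × 8.390 × 10^-4 = 2.097 × 10^-3 mol
n(Na2C2O4) in the whole flask = 2.097 × 10^-3 × 100.0/25.00 = 8.390 × 10^-3 mol
mass of Na2C2O4 = 8.390 × 10^-3 × 134.00 = 1.124 g

1.124 g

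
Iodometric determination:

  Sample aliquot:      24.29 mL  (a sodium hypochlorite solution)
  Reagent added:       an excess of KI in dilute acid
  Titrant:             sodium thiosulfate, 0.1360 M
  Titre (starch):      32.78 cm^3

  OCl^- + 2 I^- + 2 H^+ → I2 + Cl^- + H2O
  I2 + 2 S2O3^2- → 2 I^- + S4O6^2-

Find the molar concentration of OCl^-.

n(S2O3^2-) = 0.03278 × 0.1360 = 4.458 × 10^-3 mol
n(I2) = n(S2O3^2-)/2 = 2.229 × 10^-3 mol
n(OCl^-) in the aliquot = 2.229 × 10^-3 mol (1:1 ratio)
[OCl^-] = 2.229 × 10^-3 / 0.02429 = 0.09177 mol/L

0.09177 M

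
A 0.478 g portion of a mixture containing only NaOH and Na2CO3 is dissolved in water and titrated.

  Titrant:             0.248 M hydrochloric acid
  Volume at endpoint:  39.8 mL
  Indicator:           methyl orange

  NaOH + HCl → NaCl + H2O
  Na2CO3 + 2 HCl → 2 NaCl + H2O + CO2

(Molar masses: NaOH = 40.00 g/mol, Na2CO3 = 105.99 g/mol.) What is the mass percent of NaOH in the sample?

29.0 %

n(HCl) = 0.0398 × 0.248 = 9.87 × 10^-3 mol
Let x = n(NaOH), y = n(Na2CO3).
Titrant: 1x + 2y = 9.87 × 10^-3;  mass: 40.00x + 105.99y = 0.478
Solving, x = 3.47 × 10^-3 mol, y = 3.20 × 10^-3 mol
mass of NaOH = 3.47 × 10^-3 × 40.00 = 0.139 g
% NaOH = 0.139 / 0.478 × 100 = 29.0 %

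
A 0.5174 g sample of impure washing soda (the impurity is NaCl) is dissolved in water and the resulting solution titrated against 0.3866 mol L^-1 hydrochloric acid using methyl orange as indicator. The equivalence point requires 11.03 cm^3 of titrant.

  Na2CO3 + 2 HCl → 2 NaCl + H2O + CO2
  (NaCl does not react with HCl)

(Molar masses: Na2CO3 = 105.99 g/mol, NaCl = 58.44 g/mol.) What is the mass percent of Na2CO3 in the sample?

n(HCl) = 0.01103 × 0.3866 = 4.264 × 10^-3 mol
Let x = n(Na2CO3), y = n(NaCl).
Titrant: 2x = 4.264 × 10^-3;  mass: 105.99x + 58.44y = 0.5174
Solving, x = 2.132 × 10^-3 mol, y = 4.987 × 10^-3 mol
mass of Na2CO3 = 2.132 × 10^-3 × 105.99 = 0.2260 g
% Na2CO3 = 0.2260 / 0.5174 × 100 = 43.68 %

43.68 %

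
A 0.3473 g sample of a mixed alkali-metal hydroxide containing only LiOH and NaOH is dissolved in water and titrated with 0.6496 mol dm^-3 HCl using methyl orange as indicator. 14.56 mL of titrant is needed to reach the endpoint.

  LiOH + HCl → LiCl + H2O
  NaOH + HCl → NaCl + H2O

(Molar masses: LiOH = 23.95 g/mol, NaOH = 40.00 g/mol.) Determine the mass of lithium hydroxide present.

n(HCl) = 0.01456 × 0.6496 = 9.458 × 10^-3 mol
Let x = n(LiOH), y = n(NaOH).
Titrant: 1x + 1y = 9.458 × 10^-3;  mass: 23.95x + 40.00y = 0.3473
Solving, x = 1.933 × 10^-3 mol, y = 7.525 × 10^-3 mol
mass of LiOH = 1.933 × 10^-3 × 23.95 = 0.04630 g

0.04630 g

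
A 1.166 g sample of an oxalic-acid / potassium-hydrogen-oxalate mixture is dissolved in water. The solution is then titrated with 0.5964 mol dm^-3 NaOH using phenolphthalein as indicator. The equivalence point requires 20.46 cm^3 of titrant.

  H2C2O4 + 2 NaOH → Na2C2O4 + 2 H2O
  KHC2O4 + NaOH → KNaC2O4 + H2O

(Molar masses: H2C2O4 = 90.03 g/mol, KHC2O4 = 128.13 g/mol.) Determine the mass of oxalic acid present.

n(NaOH) = 0.02046 × 0.5964 = 0.01220 mol
Let x = n(H2C2O4), y = n(KHC2O4).
Titrant: 2x + 1y = 0.01220;  mass: 90.03x + 128.13y = 1.166
Solving, x = 2.391 × 10^-3 mol, y = 7.420 × 10^-3 mol
mass of H2C2O4 = 2.391 × 10^-3 × 90.03 = 0.2153 g

0.2153 g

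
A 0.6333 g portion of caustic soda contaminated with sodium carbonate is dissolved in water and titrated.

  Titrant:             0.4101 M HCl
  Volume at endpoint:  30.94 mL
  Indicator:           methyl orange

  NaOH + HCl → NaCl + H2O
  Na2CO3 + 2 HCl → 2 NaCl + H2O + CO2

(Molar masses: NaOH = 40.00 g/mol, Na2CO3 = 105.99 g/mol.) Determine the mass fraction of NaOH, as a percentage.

n(HCl) = 0.03094 × 0.4101 = 0.01269 mol
Let x = n(NaOH), y = n(Na2CO3).
Titrant: 1x + 2y = 0.01269;  mass: 40.00x + 105.99y = 0.6333
Solving, x = 3.011 × 10^-3 mol, y = 4.839 × 10^-3 mol
mass of NaOH = 3.011 × 10^-3 × 40.00 = 0.1204 g
% NaOH = 0.1204 / 0.6333 × 100 = 19.02 %

19.02 %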